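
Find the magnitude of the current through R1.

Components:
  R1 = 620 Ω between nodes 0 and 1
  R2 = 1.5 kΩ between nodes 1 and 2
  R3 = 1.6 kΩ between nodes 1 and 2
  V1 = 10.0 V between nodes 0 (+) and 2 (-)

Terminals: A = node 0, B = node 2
Nodal analysis, taking node 2 as the 0 V reference.
Source V1 fixes V_0 = 10 V.
KCL at each unknown node (sum of currents leaving = 0; resistances in Ω):
  Node 1: (V_1 - 10)/620 + (V_1 - 0)/1500 + (V_1 - 0)/1600 = 0
Collecting terms: 0.002905 × V_1 = 0.01613  =>  V_1 = 5.553 V
I_R1 = (V_0 - V_1)/R1 = (10 - 5.553)/620 = 0.007173 A
|I_R1| = 0.007173 A

Final answer: |I_R1| = 0.007173 A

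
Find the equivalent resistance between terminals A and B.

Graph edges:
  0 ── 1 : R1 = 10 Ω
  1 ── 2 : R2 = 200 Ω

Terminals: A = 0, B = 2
Reduce the network between node 0 (A) and node 2 (B) by series/parallel combination:
  Rs1 = R1 + R2 (series, joined only at node 1) = 10 + 200 = 210 Ω
R_eq = 210 Ω

Final answer: 210 Ω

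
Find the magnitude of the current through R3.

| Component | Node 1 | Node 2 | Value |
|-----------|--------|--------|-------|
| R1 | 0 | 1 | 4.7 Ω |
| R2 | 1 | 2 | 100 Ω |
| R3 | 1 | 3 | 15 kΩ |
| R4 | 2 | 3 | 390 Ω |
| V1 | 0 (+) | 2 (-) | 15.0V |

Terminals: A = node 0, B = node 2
Nodal analysis, taking node 2 as the 0 V reference.
Source V1 fixes V_0 = 15 V.
KCL at each unknown node (sum of currents leaving = 0; resistances in Ω):
  Node 1: (V_1 - 15)/4.7 + (V_1 - 0)/100 + (V_1 - V_3)/15000 = 0
  Node 3: (V_3 - V_1)/15000 + (V_3 - 0)/390 = 0
Collecting terms (coefficients in siemens):
  0.2228·V_1 - 0.00006667·V_3 = 3.191
  0.002631·V_3 - 0.00006667·V_1 = 0
Determinant D = (0.2228)(0.002631) - (-0.00006667)(-0.00006667) = 0.0005862
V_1 = [(3.191)(0.002631) - (-0.00006667)(0)]/D = 14.32 V
V_3 = [(0.2228)(0) - (3.191)(-0.00006667)]/D = 0.3629 V
I_R3 = (V_1 - V_3)/R3 = (14.32 - 0.3629)/15000 = 0.0009306 A
|I_R3| = 0.0009306 A

Final answer: |I_R3| = 0.0009306 A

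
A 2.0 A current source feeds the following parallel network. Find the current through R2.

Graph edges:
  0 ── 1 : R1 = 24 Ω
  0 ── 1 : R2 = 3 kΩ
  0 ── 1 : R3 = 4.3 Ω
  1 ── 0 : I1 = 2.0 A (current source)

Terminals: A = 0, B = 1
All resistors sit directly between nodes 0 and 1, so they are in parallel and share one voltage V; the full source current 2 A splits among them.
1/R_par = 1/24 + 1/3000 + 1/4.3 = 0.2746 S  =>  R_par = 3.642 Ω
V = I × R_par = 2 × 3.642 = 7.284 V
I_R2 = V/R2 = 7.284/3000 = 0.002428 A

Final answer: 0.002428 A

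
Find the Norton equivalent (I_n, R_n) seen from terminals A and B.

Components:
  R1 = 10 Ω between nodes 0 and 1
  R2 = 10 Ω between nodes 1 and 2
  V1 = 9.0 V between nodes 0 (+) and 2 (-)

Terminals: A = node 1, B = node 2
Find the Thévenin equivalent first; then I_n = V_th/R_th and R_n = R_th.
Step 1 — V_th is the open-circuit voltage V_A - V_B (nothing connected across the terminals).
Nodal analysis, taking node 2 as the 0 V reference.
Source V1 fixes V_0 = 9 V.
KCL at each unknown node (sum of currents leaving = 0; resistances in Ω):
  Node 1: (V_1 - 9)/10 + (V_1 - 0)/10 = 0
Collecting terms: 0.2 × V_1 = 0.9  =>  V_1 = 4.5 V
V_th = V_1 - V_2 = 4.5 - 0 = 4.5 V
Step 2 — R_th: zero the source — replace V1 by a short circuit (node 2 merges into node 0) — and find the resistance seen between A (node 1) and B (node 0).
Reduce the network between node 1 (A) and node 0 (B) by series/parallel combination:
  Rp1 = R1 ‖ R2 (parallel, both between nodes 0 and 1) = 1/(1/10 + 1/10) = 5 Ω
R_th = 5 Ω
I_n = V_th/R_th = 4.5/5 = 0.9 A, and R_n = R_th = 5 Ω

Final answer: I_n = 0.9 A, R_n = 5 Ω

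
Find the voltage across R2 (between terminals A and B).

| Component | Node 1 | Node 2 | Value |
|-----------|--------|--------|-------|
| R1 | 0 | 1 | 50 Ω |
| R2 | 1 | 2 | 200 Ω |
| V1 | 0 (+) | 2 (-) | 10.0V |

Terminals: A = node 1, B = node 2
R1 and R2 are in series across V1 (node 0 → node 1 → node 2), and the output A–B is taken across R2, so this is a voltage divider.
Series current: I = V1/(R1 + R2) = 10/(50 + 200) = 10/250 = 0.04 A
V_R2 = I × R2 = V1 × R2/(R1 + R2) = 10 × 200/250 = 8 V

Final answer: 8 V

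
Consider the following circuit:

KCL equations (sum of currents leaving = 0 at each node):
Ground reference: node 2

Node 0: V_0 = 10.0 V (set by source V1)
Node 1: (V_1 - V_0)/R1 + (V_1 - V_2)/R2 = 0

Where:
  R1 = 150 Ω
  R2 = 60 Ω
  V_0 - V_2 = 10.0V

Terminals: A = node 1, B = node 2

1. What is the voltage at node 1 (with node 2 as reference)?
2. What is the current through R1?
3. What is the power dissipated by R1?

Nodal analysis, taking node 2 as the 0 V reference.
Source V1 fixes V_0 = 10 V.
KCL at each unknown node (sum of currents leaving = 0; resistances in Ω):
  Node 1: (V_1 - 10)/150 + (V_1 - 0)/60 = 0
Collecting terms: 0.02333 × V_1 = 0.06667  =>  V_1 = 2.857 V
Part 1:
  Read off the nodal solution: V_1 = 2.857 V
Part 2:
  I_R1 = (V_0 - V_1)/R1 = (10 - 2.857)/150 = 0.04762 A
  Magnitude: I_R1 = 0.04762 A
Part 3:
  I_R1 = (V_0 - V_1)/R1 = (10 - 2.857)/150 = 0.04762 A
  P_R1 = I_R1² × R1 = (0.04762)² × 150 = 0.3401 W

Final answers:
1. V_1 = 2.857 V
2. I_R1 = 0.04762 A
3. P_R1 = 0.3401 W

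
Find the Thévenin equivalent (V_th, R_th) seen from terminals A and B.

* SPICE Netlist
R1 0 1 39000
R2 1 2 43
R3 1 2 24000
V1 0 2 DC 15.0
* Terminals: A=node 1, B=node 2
Step 1 — V_th is the open-circuit voltage V_A - V_B (nothing connected across the terminals).
Nodal analysis, taking node 2 as the 0 V reference.
Source V1 fixes V_0 = 15 V.
KCL at each unknown node (sum of currents leaving = 0; resistances in Ω):
  Node 1: (V_1 - 15)/39000 + (V_1 - 0)/43 + (V_1 - 0)/24000 = 0
Collecting terms: 0.02332 × V_1 = 0.0003846  =>  V_1 = 0.01649 V
V_th = V_1 - V_2 = 0.01649 - 0 = 0.01649 V
Step 2 — R_th: zero the source — replace V1 by a short circuit (node 2 merges into node 0) — and find the resistance seen between A (node 1) and B (node 0).
Reduce the network between node 1 (A) and node 0 (B) by series/parallel combination:
  Rp1 = R1 ‖ R2 ‖ R3 (parallel, all between nodes 0 and 1) = 1/(1/39000 + 1/43 + 1/24000) = 42.88 Ω
R_th = 42.88 Ω

Final answer: V_th = 0.01649 V, R_th = 42.88 Ω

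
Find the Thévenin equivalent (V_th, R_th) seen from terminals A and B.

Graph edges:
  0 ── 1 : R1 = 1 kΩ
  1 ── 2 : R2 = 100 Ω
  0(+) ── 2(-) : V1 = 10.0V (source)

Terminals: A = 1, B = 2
Step 1 — V_th is the open-circuit voltage V_A - V_B (nothing connected across the terminals).
Nodal analysis, taking node 2 as the 0 V reference.
Source V1 fixes V_0 = 10 V.
KCL at each unknown node (sum of currents leaving = 0; resistances in Ω):
  Node 1: (V_1 - 10)/1000 + (V_1 - 0)/100 = 0
Collecting terms: 0.011 × V_1 = 0.01  =>  V_1 = 0.9091 V
V_th = V_1 - V_2 = 0.9091 - 0 = 0.9091 V
Step 2 — R_th: zero the source — replace V1 by a short circuit (node 2 merges into node 0) — and find the resistance seen between A (node 1) and B (node 0).
Reduce the network between node 1 (A) and node 0 (B) by series/parallel combination:
  Rp1 = R1 ‖ R2 (parallel, both between nodes 0 and 1) = 1/(1/1000 + 1/100) = 90.91 Ω
R_th = 90.91 Ω

Final answer: V_th = 0.9091 V, R_th = 90.91 Ω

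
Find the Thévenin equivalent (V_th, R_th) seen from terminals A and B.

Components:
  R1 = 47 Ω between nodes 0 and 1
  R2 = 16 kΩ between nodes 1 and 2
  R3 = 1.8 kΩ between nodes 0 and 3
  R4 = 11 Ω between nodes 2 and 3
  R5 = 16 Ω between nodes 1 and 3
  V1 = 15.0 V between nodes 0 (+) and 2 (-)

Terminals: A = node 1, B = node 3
Step 1 — V_th is the open-circuit voltage V_A - V_B (nothing connected across the terminals).
Nodal analysis, taking node 2 as the 0 V reference.
Source V1 fixes V_0 = 15 V.
KCL at each unknown node (sum of currents leaving = 0; resistances in Ω):
  Node 1: (V_1 - 15)/47 + (V_1 - 0)/16000 + (V_1 - V_3)/16 = 0
  Node 3: (V_3 - 15)/1800 + (V_3 - 0)/11 + (V_3 - V_1)/16 = 0
Collecting terms (coefficients in siemens):
  0.08384·V_1 - 0.0625·V_3 = 0.3191
  0.154·V_3 - 0.0625·V_1 = 0.008333
Determinant D = (0.08384)(0.154) - (-0.0625)(-0.0625) = 0.009002
V_1 = [(0.3191)(0.154) - (-0.0625)(0.008333)]/D = 5.516 V
V_3 = [(0.08384)(0.008333) - (0.3191)(-0.0625)]/D = 2.293 V
V_th = V_1 - V_3 = 5.516 - 2.293 = 3.223 V
Step 2 — R_th: zero the source — replace V1 by a short circuit (node 2 merges into node 0) — and find the resistance seen between A (node 1) and B (node 3).
Reduce the network between node 1 (A) and node 3 (B) by series/parallel combination:
  Rp1 = R1 ‖ R2 (parallel, both between nodes 0 and 1) = 1/(1/47 + 1/16000) = 46.86 Ω
  Rp2 = R3 ‖ R4 (parallel, both between nodes 0 and 3) = 1/(1/1800 + 1/11) = 10.93 Ω
  Rs1 = Rp1 + Rp2 (series, joined only at node 0) = 46.86 + 10.93 = 57.8 Ω
  Rp3 = R5 ‖ Rs1 (parallel, both between nodes 1 and 3) = 1/(1/16 + 1/57.8) = 12.53 Ω
R_th = 12.53 Ω

Final answer: V_th = 3.223 V, R_th = 12.53 Ω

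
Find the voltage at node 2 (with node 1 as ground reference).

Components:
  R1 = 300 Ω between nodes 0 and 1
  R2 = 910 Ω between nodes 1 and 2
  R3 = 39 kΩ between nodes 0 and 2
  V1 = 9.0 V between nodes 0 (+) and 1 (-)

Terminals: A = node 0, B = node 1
Nodal analysis, taking node 1 as the 0 V reference.
Source V1 fixes V_0 = 9 V.
KCL at each unknown node (sum of currents leaving = 0; resistances in Ω):
  Node 2: (V_2 - 0)/910 + (V_2 - 9)/39000 = 0
Collecting terms: 0.001125 × V_2 = 0.0002308  =>  V_2 = 0.2052 V
The requested potential is V_2 = 0.2052 V.

Final answer: V_2 = 0.2052 V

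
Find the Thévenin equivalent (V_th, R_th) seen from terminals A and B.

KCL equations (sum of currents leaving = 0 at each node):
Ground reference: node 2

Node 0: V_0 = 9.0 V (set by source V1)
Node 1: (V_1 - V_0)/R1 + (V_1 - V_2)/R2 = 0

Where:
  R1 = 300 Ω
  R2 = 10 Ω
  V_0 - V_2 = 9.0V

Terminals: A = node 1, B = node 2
Step 1 — V_th is the open-circuit voltage V_A - V_B (nothing connected across the terminals).
Nodal analysis, taking node 2 as the 0 V reference.
Source V1 fixes V_0 = 9 V.
KCL at each unknown node (sum of currents leaving = 0; resistances in Ω):
  Node 1: (V_1 - 9)/300 + (V_1 - 0)/10 = 0
Collecting terms: 0.1033 × V_1 = 0.03  =>  V_1 = 0.2903 V
V_th = V_1 - V_2 = 0.2903 - 0 = 0.2903 V
Step 2 — R_th: zero the source — replace V1 by a short circuit (node 2 merges into node 0) — and find the resistance seen between A (node 1) and B (node 0).
Reduce the network between node 1 (A) and node 0 (B) by series/parallel combination:
  Rp1 = R1 ‖ R2 (parallel, both between nodes 0 and 1) = 1/(1/300 + 1/10) = 9.677 Ω
R_th = 9.677 Ω

Final answer: V_th = 0.2903 V, R_th = 9.677 Ω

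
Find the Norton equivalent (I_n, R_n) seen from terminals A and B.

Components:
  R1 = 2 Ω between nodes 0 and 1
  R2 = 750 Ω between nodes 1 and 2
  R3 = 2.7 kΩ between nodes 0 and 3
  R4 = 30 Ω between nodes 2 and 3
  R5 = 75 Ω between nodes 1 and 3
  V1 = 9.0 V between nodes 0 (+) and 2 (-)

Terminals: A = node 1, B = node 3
Find the Thévenin equivalent first; then I_n = V_th/R_th and R_n = R_th.
Step 1 — V_th is the open-circuit voltage V_A - V_B (nothing connected across the terminals).
Nodal analysis, taking node 2 as the 0 V reference.
Source V1 fixes V_0 = 9 V.
KCL at each unknown node (sum of currents leaving = 0; resistances in Ω):
  Node 1: (V_1 - 9)/2 + (V_1 - 0)/750 + (V_1 - V_3)/75 = 0
  Node 3: (V_3 - 9)/2700 + (V_3 - 0)/30 + (V_3 - V_1)/75 = 0
Collecting terms (coefficients in siemens):
  0.5147·V_1 - 0.01333·V_3 = 4.5
  0.04704·V_3 - 0.01333·V_1 = 0.003333
Determinant D = (0.5147)(0.04704) - (-0.01333)(-0.01333) = 0.02403
V_1 = [(4.5)(0.04704) - (-0.01333)(0.003333)]/D = 8.81 V
V_3 = [(0.5147)(0.003333) - (4.5)(-0.01333)]/D = 2.568 V
V_th = V_1 - V_3 = 8.81 - 2.568 = 6.242 V
Step 2 — R_th: zero the source — replace V1 by a short circuit (node 2 merges into node 0) — and find the resistance seen between A (node 1) and B (node 3).
Reduce the network between node 1 (A) and node 3 (B) by series/parallel combination:
  Rp1 = R1 ‖ R2 (parallel, both between nodes 0 and 1) = 1/(1/2 + 1/750) = 1.995 Ω
  Rp2 = R3 ‖ R4 (parallel, both between nodes 0 and 3) = 1/(1/2700 + 1/30) = 29.67 Ω
  Rs1 = Rp1 + Rp2 (series, joined only at node 0) = 1.995 + 29.67 = 31.67 Ω
  Rp3 = R5 ‖ Rs1 (parallel, both between nodes 1 and 3) = 1/(1/75 + 1/31.67) = 22.26 Ω
R_th = 22.26 Ω
I_n = V_th/R_th = 6.242/22.26 = 0.2803 A, and R_n = R_th = 22.26 Ω

Final answer: I_n = 0.2803 A, R_n = 22.26 Ω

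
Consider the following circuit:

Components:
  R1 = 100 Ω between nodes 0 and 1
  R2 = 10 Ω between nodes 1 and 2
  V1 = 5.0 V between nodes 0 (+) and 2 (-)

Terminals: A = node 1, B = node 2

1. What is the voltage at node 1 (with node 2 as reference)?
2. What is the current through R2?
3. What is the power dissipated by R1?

Nodal analysis, taking node 2 as the 0 V reference.
Source V1 fixes V_0 = 5 V.
KCL at each unknown node (sum of currents leaving = 0; resistances in Ω):
  Node 1: (V_1 - 5)/100 + (V_1 - 0)/10 = 0
Collecting terms: 0.11 × V_1 = 0.05  =>  V_1 = 0.4545 V
Part 1:
  Read off the nodal solution: V_1 = 0.4545 V
Part 2:
  I_R2 = (V_1 - V_2)/R2 = (0.4545 - 0)/10 = 0.04545 A
  Magnitude: I_R2 = 0.04545 A
Part 3:
  I_R1 = (V_0 - V_1)/R1 = (5 - 0.4545)/100 = 0.04545 A
  P_R1 = I_R1² × R1 = (0.04545)² × 100 = 0.2066 W

Final answers:
1. V_1 = 0.4545 V
2. I_R2 = 0.04545 A
3. P_R1 = 0.2066 W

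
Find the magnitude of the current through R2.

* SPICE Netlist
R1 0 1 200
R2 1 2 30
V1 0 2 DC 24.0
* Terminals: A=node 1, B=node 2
Nodal analysis, taking node 2 as the 0 V reference.
Source V1 fixes V_0 = 24 V.
KCL at each unknown node (sum of currents leaving = 0; resistances in Ω):
  Node 1: (V_1 - 24)/200 + (V_1 - 0)/30 = 0
Collecting terms: 0.03833 × V_1 = 0.12  =>  V_1 = 3.13 V
I_R2 = (V_1 - V_2)/R2 = (3.13 - 0)/30 = 0.1043 A
|I_R2| = 0.1043 A

Final answer: |I_R2| = 0.1043 A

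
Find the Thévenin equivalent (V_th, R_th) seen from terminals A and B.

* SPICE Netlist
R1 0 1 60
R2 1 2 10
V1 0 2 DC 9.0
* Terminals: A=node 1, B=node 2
Step 1 — V_th is the open-circuit voltage V_A - V_B (nothing connected across the terminals).
Nodal analysis, taking node 2 as the 0 V reference.
Source V1 fixes V_0 = 9 V.
KCL at each unknown node (sum of currents leaving = 0; resistances in Ω):
  Node 1: (V_1 - 9)/60 + (V_1 - 0)/10 = 0
Collecting terms: 0.1167 × V_1 = 0.15  =>  V_1 = 1.286 V
V_th = V_1 - V_2 = 1.286 - 0 = 1.286 V
Step 2 — R_th: zero the source — replace V1 by a short circuit (node 2 merges into node 0) — and find the resistance seen between A (node 1) and B (node 0).
Reduce the network between node 1 (A) and node 0 (B) by series/parallel combination:
  Rp1 = R1 ‖ R2 (parallel, both between nodes 0 and 1) = 1/(1/60 + 1/10) = 8.571 Ω
R_th = 8.571 Ω

Final answer: V_th = 1.286 V, R_th = 8.571 Ω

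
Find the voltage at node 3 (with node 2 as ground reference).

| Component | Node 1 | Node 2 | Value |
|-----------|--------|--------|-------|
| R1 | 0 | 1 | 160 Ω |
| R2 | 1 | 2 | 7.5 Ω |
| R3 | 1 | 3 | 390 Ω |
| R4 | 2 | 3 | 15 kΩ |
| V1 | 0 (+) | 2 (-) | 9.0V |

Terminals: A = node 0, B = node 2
Nodal analysis, taking node 2 as the 0 V reference.
Source V1 fixes V_0 = 9 V.
KCL at each unknown node (sum of currents leaving = 0; resistances in Ω):
  Node 1: (V_1 - 9)/160 + (V_1 - 0)/7.5 + (V_1 - V_3)/390 = 0
  Node 3: (V_3 - V_1)/390 + (V_3 - 0)/15000 = 0
Collecting terms (coefficients in siemens):
  0.1421·V_1 - 0.002564·V_3 = 0.05625
  0.002631·V_3 - 0.002564·V_1 = 0
Determinant D = (0.1421)(0.002631) - (-0.002564)(-0.002564) = 0.0003674
V_1 = [(0.05625)(0.002631) - (-0.002564)(0)]/D = 0.4028 V
V_3 = [(0.1421)(0) - (0.05625)(-0.002564)]/D = 0.3926 V
The requested potential is V_3 = 0.3926 V.

Final answer: V_3 = 0.3926 V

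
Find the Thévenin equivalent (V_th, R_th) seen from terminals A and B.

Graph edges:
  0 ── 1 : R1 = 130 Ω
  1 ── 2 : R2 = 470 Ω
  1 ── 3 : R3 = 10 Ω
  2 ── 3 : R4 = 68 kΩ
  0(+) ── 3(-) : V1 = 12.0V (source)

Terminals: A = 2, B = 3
Step 1 — V_th is the open-circuit voltage V_A - V_B (nothing connected across the terminals).
Nodal analysis, taking node 3 as the 0 V reference.
Source V1 fixes V_0 = 12 V.
KCL at each unknown node (sum of currents leaving = 0; resistances in Ω):
  Node 1: (V_1 - 12)/130 + (V_1 - V_2)/470 + (V_1 - 0)/10 = 0
  Node 2: (V_2 - V_1)/470 + (V_2 - 0)/68000 = 0
Collecting terms (coefficients in siemens):
  0.1098·V_1 - 0.002128·V_2 = 0.09231
  0.002142·V_2 - 0.002128·V_1 = 0
Determinant D = (0.1098)(0.002142) - (-0.002128)(-0.002128) = 0.0002307
V_1 = [(0.09231)(0.002142) - (-0.002128)(0)]/D = 0.857 V
V_2 = [(0.1098)(0) - (0.09231)(-0.002128)]/D = 0.8511 V
V_th = V_2 - V_3 = 0.8511 - 0 = 0.8511 V
Step 2 — R_th: zero the source — replace V1 by a short circuit (node 3 merges into node 0) — and find the resistance seen between A (node 2) and B (node 0).
Reduce the network between node 2 (A) and node 0 (B) by series/parallel combination:
  Rp1 = R1 ‖ R3 (parallel, both between nodes 0 and 1) = 1/(1/130 + 1/10) = 9.286 Ω
  Rs1 = R2 + Rp1 (series, joined only at node 1) = 470 + 9.286 = 479.3 Ω
  Rp2 = R4 ‖ Rs1 (parallel, both between nodes 0 and 2) = 1/(1/68000 + 1/479.3) = 475.9 Ω
R_th = 475.9 Ω

Final answer: V_th = 0.8511 V, R_th = 475.9 Ω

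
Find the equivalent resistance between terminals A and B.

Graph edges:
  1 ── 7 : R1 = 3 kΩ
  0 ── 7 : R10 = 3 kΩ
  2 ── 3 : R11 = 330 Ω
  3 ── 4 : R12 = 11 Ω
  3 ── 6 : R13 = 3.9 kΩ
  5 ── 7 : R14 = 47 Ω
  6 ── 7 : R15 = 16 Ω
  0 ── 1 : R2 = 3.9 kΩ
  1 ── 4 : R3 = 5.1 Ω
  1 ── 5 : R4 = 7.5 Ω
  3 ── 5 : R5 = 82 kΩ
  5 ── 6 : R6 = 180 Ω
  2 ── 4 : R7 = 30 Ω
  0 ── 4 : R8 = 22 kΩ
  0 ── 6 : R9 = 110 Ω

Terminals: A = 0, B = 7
The network is not a plain series/parallel combination. Inject a 1 A test current into terminal A (node 0) and return it from terminal B (node 7); then R_eq = V_A / (1 A).
Nodal analysis, taking node 7 as the 0 V reference.
Current source I_test pushes 1 A into node 0 and draws it out of node 7.
KCL at each unknown node (sum of currents leaving = 0; resistances in Ω):
  Node 0: (V_0 - V_1)/3900 + (V_0 - V_4)/22000 + (V_0 - V_6)/110 + (V_0 - 0)/3000 - 1 = 0
  Node 1: (V_1 - V_0)/3900 + (V_1 - 0)/3000 + (V_1 - V_4)/5.1 + (V_1 - V_5)/7.5 = 0
  Node 2: (V_2 - V_4)/30 + (V_2 - V_3)/330 = 0
  Node 3: (V_3 - V_2)/330 + (V_3 - V_5)/82000 + (V_3 - V_4)/11 + (V_3 - V_6)/3900 = 0
  Node 4: (V_4 - V_0)/22000 + (V_4 - V_1)/5.1 + (V_4 - V_2)/30 + (V_4 - V_3)/11 = 0
  Node 5: (V_5 - V_1)/7.5 + (V_5 - V_3)/82000 + (V_5 - V_6)/180 + (V_5 - 0)/47 = 0
  Node 6: (V_6 - V_0)/110 + (V_6 - V_3)/3900 + (V_6 - V_5)/180 + (V_6 - 0)/16 = 0
Collecting terms (coefficients in siemens):
  0.009726·V_0 - 0.0002564·V_1 - 0.00004545·V_4 - 0.009091·V_6 = 1
  0.33·V_1 - 0.0002564·V_0 - 0.1961·V_4 - 0.1333·V_5 = 0
  0.03636·V_2 - 0.00303·V_3 - 0.03333·V_4 = 0
  0.09421·V_3 - 0.00303·V_2 - 0.09091·V_4 - 0.0000122·V_5 - 0.0002564·V_6 = 0
  0.3204·V_4 - 0.00004545·V_0 - 0.1961·V_1 - 0.03333·V_2 - 0.09091·V_3 = 0
  0.1602·V_5 - 0.1333·V_1 - 0.0000122·V_3 - 0.005556·V_6 = 0
  0.0774·V_6 - 0.009091·V_0 - 0.0002564·V_3 - 0.005556·V_5 = 0
Solving these 7 simultaneous equations (Gaussian elimination) gives:
  V_0 = 116 V, V_1 = 4.435 V, V_2 = 4.475 V, V_3 = 4.499 V
  V_4 = 4.473 V, V_5 = 4.175 V, V_6 = 13.94 V
R_eq = V_0 / 1 A = 116 Ω

Final answer: 116 Ω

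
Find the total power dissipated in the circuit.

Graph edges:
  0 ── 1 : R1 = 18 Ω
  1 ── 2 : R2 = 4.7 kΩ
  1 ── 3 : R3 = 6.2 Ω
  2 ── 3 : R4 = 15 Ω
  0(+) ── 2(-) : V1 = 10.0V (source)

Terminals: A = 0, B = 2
Nodal analysis, taking node 2 as the 0 V reference.
Source V1 fixes V_0 = 10 V.
KCL at each unknown node (sum of currents leaving = 0; resistances in Ω):
  Node 1: (V_1 - 10)/18 + (V_1 - 0)/4700 + (V_1 - V_3)/6.2 = 0
  Node 3: (V_3 - V_1)/6.2 + (V_3 - 0)/15 = 0
Collecting terms (coefficients in siemens):
  0.2171·V_1 - 0.1613·V_3 = 0.5556
  0.228·V_3 - 0.1613·V_1 = 0
Determinant D = (0.2171)(0.228) - (-0.1613)(-0.1613) = 0.02347
V_1 = [(0.5556)(0.228) - (-0.1613)(0)]/D = 5.397 V
V_3 = [(0.2171)(0) - (0.5556)(-0.1613)]/D = 3.819 V
Power in each resistor, P = (ΔV)²/R:
  P_R1 = (10 - 5.397)²/18 = 1.177 W
  P_R2 = (5.397 - 0)²/4700 = 0.006197 W
  P_R3 = (5.397 - 3.819)²/6.2 = 0.4018 W
  P_R4 = (0 - 3.819)²/15 = 0.9721 W
P_total = P_R1 + P_R2 + P_R3 + P_R4 = 2.557 W

Final answer: 2.557 W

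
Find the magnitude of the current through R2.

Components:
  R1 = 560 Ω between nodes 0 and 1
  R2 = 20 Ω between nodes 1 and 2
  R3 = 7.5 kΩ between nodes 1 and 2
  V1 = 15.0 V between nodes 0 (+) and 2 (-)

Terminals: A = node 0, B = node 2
Nodal analysis, taking node 2 as the 0 V reference.
Source V1 fixes V_0 = 15 V.
KCL at each unknown node (sum of currents leaving = 0; resistances in Ω):
  Node 1: (V_1 - 15)/560 + (V_1 - 0)/20 + (V_1 - 0)/7500 = 0
Collecting terms: 0.05192 × V_1 = 0.02679  =>  V_1 = 0.5159 V
I_R2 = (V_1 - V_2)/R2 = (0.5159 - 0)/20 = 0.0258 A
|I_R2| = 0.0258 A

Final answer: |I_R2| = 0.0258 A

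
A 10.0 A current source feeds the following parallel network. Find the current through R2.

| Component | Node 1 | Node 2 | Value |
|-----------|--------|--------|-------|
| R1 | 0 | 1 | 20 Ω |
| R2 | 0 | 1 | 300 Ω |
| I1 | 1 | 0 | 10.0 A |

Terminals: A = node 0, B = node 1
All resistors sit directly between nodes 0 and 1, so they are in parallel and share one voltage V; the full source current 10 A splits among them.
1/R_par = 1/20 + 1/300 = 0.05333 S  =>  R_par = 18.75 Ω
V = I × R_par = 10 × 18.75 = 187.5 V
I_R2 = V/R2 = 187.5/300 = 0.625 A

Final answer: 0.625 A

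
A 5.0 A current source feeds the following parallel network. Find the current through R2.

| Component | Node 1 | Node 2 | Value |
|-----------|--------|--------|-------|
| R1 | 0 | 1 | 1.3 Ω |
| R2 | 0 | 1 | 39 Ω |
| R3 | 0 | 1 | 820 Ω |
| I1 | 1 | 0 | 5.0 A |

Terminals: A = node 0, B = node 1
All resistors sit directly between nodes 0 and 1, so they are in parallel and share one voltage V; the full source current 5 A splits among them.
1/R_par = 1/1.3 + 1/39 + 1/820 = 0.7961 S  =>  R_par = 1.256 Ω
V = I × R_par = 5 × 1.256 = 6.281 V
I_R2 = V/R2 = 6.281/39 = 0.161 A

Final answer: 0.161 A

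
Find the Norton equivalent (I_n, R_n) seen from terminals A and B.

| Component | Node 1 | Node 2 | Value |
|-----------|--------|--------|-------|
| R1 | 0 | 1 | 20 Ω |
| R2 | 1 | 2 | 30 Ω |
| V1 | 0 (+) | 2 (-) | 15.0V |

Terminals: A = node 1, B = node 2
Find the Thévenin equivalent first; then I_n = V_th/R_th and R_n = R_th.
Step 1 — V_th is the open-circuit voltage V_A - V_B (nothing connected across the terminals).
Nodal analysis, taking node 2 as the 0 V reference.
Source V1 fixes V_0 = 15 V.
KCL at each unknown node (sum of currents leaving = 0; resistances in Ω):
  Node 1: (V_1 - 15)/20 + (V_1 - 0)/30 = 0
Collecting terms: 0.08333 × V_1 = 0.75  =>  V_1 = 9 V
V_th = V_1 - V_2 = 9 - 0 = 9 V
Step 2 — R_th: zero the source — replace V1 by a short circuit (node 2 merges into node 0) — and find the resistance seen between A (node 1) and B (node 0).
Reduce the network between node 1 (A) and node 0 (B) by series/parallel combination:
  Rp1 = R1 ‖ R2 (parallel, both between nodes 0 and 1) = 1/(1/20 + 1/30) = 12 Ω
R_th = 12 Ω
I_n = V_th/R_th = 9/12 = 0.75 A, and R_n = R_th = 12 Ω

Final answer: I_n = 0.75 A, R_n = 12 Ω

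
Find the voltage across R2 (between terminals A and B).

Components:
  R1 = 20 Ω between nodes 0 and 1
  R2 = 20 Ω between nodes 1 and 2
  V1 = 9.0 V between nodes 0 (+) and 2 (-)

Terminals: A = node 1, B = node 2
R1 and R2 are in series across V1 (node 0 → node 1 → node 2), and the output A–B is taken across R2, so this is a voltage divider.
Series current: I = V1/(R1 + R2) = 9/(20 + 20) = 9/40 = 0.225 A
V_R2 = I × R2 = V1 × R2/(R1 + R2) = 9 × 20/40 = 4.5 V

Final answer: 4.5 V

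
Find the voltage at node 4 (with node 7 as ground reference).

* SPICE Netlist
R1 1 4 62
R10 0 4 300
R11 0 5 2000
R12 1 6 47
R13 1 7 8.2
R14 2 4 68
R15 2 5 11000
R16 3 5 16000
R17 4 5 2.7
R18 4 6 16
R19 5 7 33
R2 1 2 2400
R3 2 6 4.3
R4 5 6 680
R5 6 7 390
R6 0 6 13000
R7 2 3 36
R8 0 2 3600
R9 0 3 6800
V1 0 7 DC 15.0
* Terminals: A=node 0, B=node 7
Nodal analysis, taking node 7 as the 0 V reference.
Source V1 fixes V_0 = 15 V.
KCL at each unknown node (sum of currents leaving = 0; resistances in Ω):
  Node 1: (V_1 - V_4)/62 + (V_1 - V_2)/2400 + (V_1 - V_6)/47 + (V_1 - 0)/8.2 = 0
  Node 2: (V_2 - V_1)/2400 + (V_2 - V_6)/4.3 + (V_2 - V_3)/36 + (V_2 - 15)/3600 + (V_2 - V_4)/68 + (V_2 - V_5)/11000 = 0
  Node 3: (V_3 - V_2)/36 + (V_3 - 15)/6800 + (V_3 - V_5)/16000 = 0
  Node 4: (V_4 - V_1)/62 + (V_4 - 15)/300 + (V_4 - V_2)/68 + (V_4 - V_5)/2.7 + (V_4 - V_6)/16 = 0
  Node 5: (V_5 - V_6)/680 + (V_5 - 15)/2000 + (V_5 - V_2)/11000 + (V_5 - V_3)/16000 + (V_5 - V_4)/2.7 + (V_5 - 0)/33 = 0
  Node 6: (V_6 - V_2)/4.3 + (V_6 - V_5)/680 + (V_6 - 0)/390 + (V_6 - 15)/13000 + (V_6 - V_1)/47 + (V_6 - V_4)/16 = 0
Collecting terms (coefficients in siemens):
  0.1598·V_1 - 0.0004167·V_2 - 0.01613·V_4 - 0.02128·V_6 = 0
  0.2758·V_2 - 0.0004167·V_1 - 0.02778·V_3 - 0.01471·V_4 - 0.00009091·V_5 - 0.2326·V_6 = 0.004167
  0.02799·V_3 - 0.02778·V_2 - 0.0000625·V_5 = 0.002206
  0.467·V_4 - 0.01613·V_1 - 0.01471·V_2 - 0.3704·V_5 - 0.0625·V_6 = 0.05
  0.4028·V_5 - 0.00009091·V_2 - 0.0000625·V_3 - 0.3704·V_4 - 0.001471·V_6 = 0.0075
  0.3204·V_6 - 0.02128·V_1 - 0.2326·V_2 - 0.0625·V_4 - 0.001471·V_5 = 0.001154
Solving these 6 simultaneous equations (Gaussian elimination) gives:
  V_1 = 0.2309 V, V_2 = 0.9478 V, V_3 = 1.022 V, V_4 = 1.053 V
  V_5 = 0.9909 V, V_6 = 0.9168 V
The requested potential is V_4 = 1.053 V.

Final answer: V_4 = 1.053 V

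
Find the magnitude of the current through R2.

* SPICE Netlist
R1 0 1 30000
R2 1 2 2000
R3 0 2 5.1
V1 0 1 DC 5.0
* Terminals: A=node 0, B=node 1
Nodal analysis, taking node 1 as the 0 V reference.
Source V1 fixes V_0 = 5 V.
KCL at each unknown node (sum of currents leaving = 0; resistances in Ω):
  Node 2: (V_2 - 0)/2000 + (V_2 - 5)/5.1 = 0
Collecting terms: 0.1966 × V_2 = 0.9804  =>  V_2 = 4.987 V
I_R2 = (V_1 - V_2)/R2 = (0 - 4.987)/2000 = -0.002494 A
|I_R2| = 0.002494 A

Final answer: |I_R2| = 0.002494 A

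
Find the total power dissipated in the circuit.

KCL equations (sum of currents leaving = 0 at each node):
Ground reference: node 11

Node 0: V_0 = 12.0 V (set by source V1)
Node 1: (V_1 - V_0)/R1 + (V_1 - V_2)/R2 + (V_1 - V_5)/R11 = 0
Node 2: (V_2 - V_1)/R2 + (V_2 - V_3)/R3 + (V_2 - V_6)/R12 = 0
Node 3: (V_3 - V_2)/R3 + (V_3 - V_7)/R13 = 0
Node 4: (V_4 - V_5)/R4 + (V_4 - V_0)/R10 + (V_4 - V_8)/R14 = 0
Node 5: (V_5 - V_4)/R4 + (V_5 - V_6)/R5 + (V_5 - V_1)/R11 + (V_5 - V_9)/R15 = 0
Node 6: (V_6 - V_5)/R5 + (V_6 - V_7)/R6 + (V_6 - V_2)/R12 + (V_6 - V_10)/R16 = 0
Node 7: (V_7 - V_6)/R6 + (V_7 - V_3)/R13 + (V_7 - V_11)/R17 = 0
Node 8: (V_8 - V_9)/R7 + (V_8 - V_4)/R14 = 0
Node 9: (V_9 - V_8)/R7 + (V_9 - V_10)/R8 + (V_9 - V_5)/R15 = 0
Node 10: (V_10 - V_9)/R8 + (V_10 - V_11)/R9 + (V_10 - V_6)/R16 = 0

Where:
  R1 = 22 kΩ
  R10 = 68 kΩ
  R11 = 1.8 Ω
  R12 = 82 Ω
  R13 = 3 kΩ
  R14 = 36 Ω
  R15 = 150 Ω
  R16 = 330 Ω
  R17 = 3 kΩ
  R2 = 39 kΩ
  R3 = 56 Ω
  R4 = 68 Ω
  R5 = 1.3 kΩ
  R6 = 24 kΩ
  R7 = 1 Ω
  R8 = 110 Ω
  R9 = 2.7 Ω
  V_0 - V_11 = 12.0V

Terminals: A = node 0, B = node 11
Nodal analysis, taking node 11 as the 0 V reference.
Source V1 fixes V_0 = 12 V.
KCL at each unknown node (sum of currents leaving = 0; resistances in Ω):
  Node 1: (V_1 - 12)/22000 + (V_1 - V_2)/39000 + (V_1 - V_5)/1.8 = 0
  Node 2: (V_2 - V_1)/39000 + (V_2 - V_3)/56 + (V_2 - V_6)/82 = 0
  Node 3: (V_3 - V_2)/56 + (V_3 - V_7)/3000 = 0
  Node 4: (V_4 - V_5)/68 + (V_4 - 12)/68000 + (V_4 - V_8)/36 = 0
  Node 5: (V_5 - V_4)/68 + (V_5 - V_6)/1300 + (V_5 - V_1)/1.8 + (V_5 - V_9)/150 = 0
  Node 6: (V_6 - V_5)/1300 + (V_6 - V_7)/24000 + (V_6 - V_2)/82 + (V_6 - V_10)/330 = 0
  Node 7: (V_7 - V_6)/24000 + (V_7 - V_3)/3000 + (V_7 - 0)/3000 = 0
  Node 8: (V_8 - V_9)/1 + (V_8 - V_4)/36 = 0
  Node 9: (V_9 - V_8)/1 + (V_9 - V_10)/110 + (V_9 - V_5)/150 = 0
  Node 10: (V_10 - V_9)/110 + (V_10 - 0)/2.7 + (V_10 - V_6)/330 = 0
Collecting terms (coefficients in siemens):
  0.5556·V_1 - 0.00002564·V_2 - 0.5556·V_5 = 0.0005455
  0.03008·V_2 - 0.00002564·V_1 - 0.01786·V_3 - 0.0122·V_6 = 0
  0.01819·V_3 - 0.01786·V_2 - 0.0003333·V_7 = 0
  0.0425·V_4 - 0.01471·V_5 - 0.02778·V_8 = 0.0001765
  0.5777·V_5 - 0.5556·V_1 - 0.01471·V_4 - 0.0007692·V_6 - 0.006667·V_9 = 0
  0.01604·V_6 - 0.0122·V_2 - 0.0007692·V_5 - 0.00004167·V_7 - 0.00303·V_10 = 0
  0.0007083·V_7 - 0.0003333·V_3 - 0.00004167·V_6 = 0
  1.028·V_8 - 0.02778·V_4 - 1·V_9 = 0
  1.016·V_9 - 0.006667·V_5 - 1·V_8 - 0.009091·V_10 = 0
  0.3825·V_10 - 0.00303·V_6 - 0.009091·V_9 = 0
Solving these 10 simultaneous equations (Gaussian elimination) gives:
  V_1 = 0.1074 V, V_2 = 0.0225 V, V_3 = 0.02231 V, V_4 = 0.08918 V
  V_5 = 0.1064 V, V_6 = 0.02261 V, V_7 = 0.01183 V, V_8 = 0.07375 V
  V_9 = 0.07332 V, V_10 = 0.001922 V
Power in each resistor, P = (ΔV)²/R:
  P_R1 = (12 - 0.1074)²/22000 = 0.006429 W
  P_R2 = (0.1074 - 0.0225)²/39000 = 0.0000001847 W
  P_R3 = (0.0225 - 0.02231)²/56 = 0.0000000006833 W
  P_R4 = (0.08918 - 0.1064)²/68 = 0.000004365 W
  P_R5 = (0.1064 - 0.02261)²/1300 = 0.000005401 W
  P_R6 = (0.02261 - 0.01183)²/24000 = 0.000000004845 W
  P_R7 = (0.07375 - 0.07332)²/1 = 0.0000001836 W
  P_R8 = (0.07332 - 0.001922)²/110 = 0.00004635 W
  P_R9 = (0.001922 - 0)²/2.7 = 0.000001368 W
  P_R10 = (12 - 0.08918)²/68000 = 0.002086 W
  P_R11 = (0.1074 - 0.1064)²/1.8 = 0.0000005218 W
  P_R12 = (0.0225 - 0.02261)²/82 = 0.0000000001422 W
  P_R13 = (0.02231 - 0.01183)²/3000 = 0.00000003661 W
  P_R14 = (0.08918 - 0.07375)²/36 = 0.000006611 W
  P_R15 = (0.1064 - 0.07332)²/150 = 0.000007297 W
  P_R16 = (0.02261 - 0.001922)²/330 = 0.000001297 W
  P_R17 = (0.01183 - 0)²/3000 = 0.00000004663 W
P_total = P_R1 + P_R2 + P_R3 + P_R4 + P_R5 + P_R6 + P_R7 + P_R8 + P_R9 + P_R10 + P_R11 + P_R12 + P_R13 + P_R14 + P_R15 + P_R16 + P_R17 = 0.008589 W

Final answer: 0.008589 W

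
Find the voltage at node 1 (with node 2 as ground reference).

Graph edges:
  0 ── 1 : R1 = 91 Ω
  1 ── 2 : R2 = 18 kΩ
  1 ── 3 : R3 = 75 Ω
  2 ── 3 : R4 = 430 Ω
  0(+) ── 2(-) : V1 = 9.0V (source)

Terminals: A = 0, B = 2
Nodal analysis, taking node 2 as the 0 V reference.
Source V1 fixes V_0 = 9 V.
KCL at each unknown node (sum of currents leaving = 0; resistances in Ω):
  Node 1: (V_1 - 9)/91 + (V_1 - 0)/18000 + (V_1 - V_3)/75 = 0
  Node 3: (V_3 - V_1)/75 + (V_3 - 0)/430 = 0
Collecting terms (coefficients in siemens):
  0.02438·V_1 - 0.01333·V_3 = 0.0989
  0.01566·V_3 - 0.01333·V_1 = 0
Determinant D = (0.02438)(0.01566) - (-0.01333)(-0.01333) = 0.000204
V_1 = [(0.0989)(0.01566) - (-0.01333)(0)]/D = 7.593 V
V_3 = [(0.02438)(0) - (0.0989)(-0.01333)]/D = 6.466 V
The requested potential is V_1 = 7.593 V.

Final answer: V_1 = 7.593 V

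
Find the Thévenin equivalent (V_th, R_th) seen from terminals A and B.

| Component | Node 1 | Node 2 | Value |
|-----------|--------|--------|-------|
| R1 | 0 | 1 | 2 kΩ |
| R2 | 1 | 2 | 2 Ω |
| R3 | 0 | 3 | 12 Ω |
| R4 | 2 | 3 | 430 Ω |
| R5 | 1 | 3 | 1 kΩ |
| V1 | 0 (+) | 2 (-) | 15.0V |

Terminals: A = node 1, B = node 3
Step 1 — V_th is the open-circuit voltage V_A - V_B (nothing connected across the terminals).
Nodal analysis, taking node 2 as the 0 V reference.
Source V1 fixes V_0 = 15 V.
KCL at each unknown node (sum of currents leaving = 0; resistances in Ω):
  Node 1: (V_1 - 15)/2000 + (V_1 - 0)/2 + (V_1 - V_3)/1000 = 0
  Node 3: (V_3 - 15)/12 + (V_3 - 0)/430 + (V_3 - V_1)/1000 = 0
Collecting terms (coefficients in siemens):
  0.5015·V_1 - 0.001·V_3 = 0.0075
  0.08666·V_3 - 0.001·V_1 = 1.25
Determinant D = (0.5015)(0.08666) - (-0.001)(-0.001) = 0.04346
V_1 = [(0.0075)(0.08666) - (-0.001)(1.25)]/D = 0.04372 V
V_3 = [(0.5015)(1.25) - (0.0075)(-0.001)]/D = 14.42 V
V_th = V_1 - V_3 = 0.04372 - 14.42 = -14.38 V
Step 2 — R_th: zero the source — replace V1 by a short circuit (node 2 merges into node 0) — and find the resistance seen between A (node 1) and B (node 3).
Reduce the network between node 1 (A) and node 3 (B) by series/parallel combination:
  Rp1 = R1 ‖ R2 (parallel, both between nodes 0 and 1) = 1/(1/2000 + 1/2) = 1.998 Ω
  Rp2 = R3 ‖ R4 (parallel, both between nodes 0 and 3) = 1/(1/12 + 1/430) = 11.67 Ω
  Rs1 = Rp1 + Rp2 (series, joined only at node 0) = 1.998 + 11.67 = 13.67 Ω
  Rp3 = R5 ‖ Rs1 (parallel, both between nodes 1 and 3) = 1/(1/1000 + 1/13.67) = 13.49 Ω
R_th = 13.49 Ω

Final answer: V_th = -14.38 V, R_th = 13.49 Ω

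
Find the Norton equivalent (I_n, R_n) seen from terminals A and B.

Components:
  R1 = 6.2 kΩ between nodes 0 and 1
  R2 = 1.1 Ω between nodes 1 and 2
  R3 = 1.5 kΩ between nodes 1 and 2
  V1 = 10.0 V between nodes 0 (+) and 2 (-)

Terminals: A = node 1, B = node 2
Find the Thévenin equivalent first; then I_n = V_th/R_th and R_n = R_th.
Step 1 — V_th is the open-circuit voltage V_A - V_B (nothing connected across the terminals).
Nodal analysis, taking node 2 as the 0 V reference.
Source V1 fixes V_0 = 10 V.
KCL at each unknown node (sum of currents leaving = 0; resistances in Ω):
  Node 1: (V_1 - 10)/6200 + (V_1 - 0)/1.1 + (V_1 - 0)/1500 = 0
Collecting terms: 0.9099 × V_1 = 0.001613  =>  V_1 = 0.001773 V
V_th = V_1 - V_2 = 0.001773 - 0 = 0.001773 V
Step 2 — R_th: zero the source — replace V1 by a short circuit (node 2 merges into node 0) — and find the resistance seen between A (node 1) and B (node 0).
Reduce the network between node 1 (A) and node 0 (B) by series/parallel combination:
  Rp1 = R1 ‖ R2 ‖ R3 (parallel, all between nodes 0 and 1) = 1/(1/6200 + 1/1.1 + 1/1500) = 1.099 Ω
R_th = 1.099 Ω
I_n = V_th/R_th = 0.001773/1.099 = 0.001613 A, and R_n = R_th = 1.099 Ω

Final answer: I_n = 0.001613 A, R_n = 1.099 Ω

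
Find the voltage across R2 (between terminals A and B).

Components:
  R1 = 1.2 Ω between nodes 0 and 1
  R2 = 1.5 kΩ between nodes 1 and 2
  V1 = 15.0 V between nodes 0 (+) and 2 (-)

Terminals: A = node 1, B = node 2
R1 and R2 are in series across V1 (node 0 → node 1 → node 2), and the output A–B is taken across R2, so this is a voltage divider.
Series current: I = V1/(R1 + R2) = 15/(1.2 + 1500) = 15/1501 = 0.009992 A
V_R2 = I × R2 = V1 × R2/(R1 + R2) = 15 × 1500/1501 = 14.99 V

Final answer: 14.99 V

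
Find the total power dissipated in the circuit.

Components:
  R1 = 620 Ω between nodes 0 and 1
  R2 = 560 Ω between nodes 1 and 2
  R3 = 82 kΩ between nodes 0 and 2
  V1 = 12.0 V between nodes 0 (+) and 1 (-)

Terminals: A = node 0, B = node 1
Nodal analysis, taking node 1 as the 0 V reference.
Source V1 fixes V_0 = 12 V.
KCL at each unknown node (sum of currents leaving = 0; resistances in Ω):
  Node 2: (V_2 - 0)/560 + (V_2 - 12)/82000 = 0
Collecting terms: 0.001798 × V_2 = 0.0001463  =>  V_2 = 0.0814 V
Power in each resistor, P = (ΔV)²/R:
  P_R1 = (12 - 0)²/620 = 0.2323 W
  P_R2 = (0 - 0.0814)²/560 = 0.00001183 W
  P_R3 = (12 - 0.0814)²/82000 = 0.001732 W
P_total = P_R1 + P_R2 + P_R3 = 0.234 W

Final answer: 0.234 W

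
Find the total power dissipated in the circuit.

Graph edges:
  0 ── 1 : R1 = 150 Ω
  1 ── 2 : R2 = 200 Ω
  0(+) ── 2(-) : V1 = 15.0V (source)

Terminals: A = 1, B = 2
Nodal analysis, taking node 2 as the 0 V reference.
Source V1 fixes V_0 = 15 V.
KCL at each unknown node (sum of currents leaving = 0; resistances in Ω):
  Node 1: (V_1 - 15)/150 + (V_1 - 0)/200 = 0
Collecting terms: 0.01167 × V_1 = 0.1  =>  V_1 = 8.571 V
Power in each resistor, P = (ΔV)²/R:
  P_R1 = (15 - 8.571)²/150 = 0.2755 W
  P_R2 = (8.571 - 0)²/200 = 0.3673 W
P_total = P_R1 + P_R2 = 0.6429 W

Final answer: 0.6429 W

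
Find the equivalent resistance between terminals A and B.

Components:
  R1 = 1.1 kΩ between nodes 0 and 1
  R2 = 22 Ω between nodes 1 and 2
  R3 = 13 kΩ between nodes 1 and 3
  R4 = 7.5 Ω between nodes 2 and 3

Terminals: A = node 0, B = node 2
Reduce the network between node 0 (A) and node 2 (B) by series/parallel combination:
  Rs1 = R3 + R4 (series, joined only at node 3) = 13000 + 7.5 = 13010 Ω
  Rp1 = R2 ‖ Rs1 (parallel, both between nodes 1 and 2) = 1/(1/22 + 1/13010) = 21.96 Ω
  Rs2 = R1 + Rp1 (series, joined only at node 1) = 1100 + 21.96 = 1122 Ω
R_eq = 1.122 kΩ

Final answer: 1.122 kΩ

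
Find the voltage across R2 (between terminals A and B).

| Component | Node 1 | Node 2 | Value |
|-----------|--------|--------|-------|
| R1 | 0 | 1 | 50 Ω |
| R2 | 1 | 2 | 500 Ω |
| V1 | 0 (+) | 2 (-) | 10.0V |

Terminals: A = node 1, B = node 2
R1 and R2 are in series across V1 (node 0 → node 1 → node 2), and the output A–B is taken across R2, so this is a voltage divider.
Series current: I = V1/(R1 + R2) = 10/(50 + 500) = 10/550 = 0.01818 A
V_R2 = I × R2 = V1 × R2/(R1 + R2) = 10 × 500/550 = 9.091 V

Final answer: 9.091 V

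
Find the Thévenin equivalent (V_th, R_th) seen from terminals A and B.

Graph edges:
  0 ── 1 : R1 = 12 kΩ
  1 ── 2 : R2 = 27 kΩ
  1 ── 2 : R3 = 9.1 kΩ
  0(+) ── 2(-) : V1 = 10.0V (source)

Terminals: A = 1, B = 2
Step 1 — V_th is the open-circuit voltage V_A - V_B (nothing connected across the terminals).
Nodal analysis, taking node 2 as the 0 V reference.
Source V1 fixes V_0 = 10 V.
KCL at each unknown node (sum of currents leaving = 0; resistances in Ω):
  Node 1: (V_1 - 10)/12000 + (V_1 - 0)/27000 + (V_1 - 0)/9100 = 0
Collecting terms: 0.0002303 × V_1 = 0.0008333  =>  V_1 = 3.619 V
V_th = V_1 - V_2 = 3.619 - 0 = 3.619 V
Step 2 — R_th: zero the source — replace V1 by a short circuit (node 2 merges into node 0) — and find the resistance seen between A (node 1) and B (node 0).
Reduce the network between node 1 (A) and node 0 (B) by series/parallel combination:
  Rp1 = R1 ‖ R2 ‖ R3 (parallel, all between nodes 0 and 1) = 1/(1/12000 + 1/27000 + 1/9100) = 4343 Ω
R_th = 4.343 kΩ

Final answer: V_th = 3.619 V, R_th = 4.343 kΩ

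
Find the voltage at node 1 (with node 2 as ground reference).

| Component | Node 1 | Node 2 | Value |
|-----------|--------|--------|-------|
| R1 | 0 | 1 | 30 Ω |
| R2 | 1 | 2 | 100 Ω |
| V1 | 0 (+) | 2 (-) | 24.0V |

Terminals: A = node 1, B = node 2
Nodal analysis, taking node 2 as the 0 V reference.
Source V1 fixes V_0 = 24 V.
KCL at each unknown node (sum of currents leaving = 0; resistances in Ω):
  Node 1: (V_1 - 24)/30 + (V_1 - 0)/100 = 0
Collecting terms: 0.04333 × V_1 = 0.8  =>  V_1 = 18.46 V
The requested potential is V_1 = 18.46 V.

Final answer: V_1 = 18.46 V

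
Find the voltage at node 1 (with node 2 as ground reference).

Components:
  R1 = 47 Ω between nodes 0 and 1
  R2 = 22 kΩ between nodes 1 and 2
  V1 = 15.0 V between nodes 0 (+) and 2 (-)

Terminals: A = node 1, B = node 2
Nodal analysis, taking node 2 as the 0 V reference.
Source V1 fixes V_0 = 15 V.
KCL at each unknown node (sum of currents leaving = 0; resistances in Ω):
  Node 1: (V_1 - 15)/47 + (V_1 - 0)/22000 = 0
Collecting terms: 0.02132 × V_1 = 0.3191  =>  V_1 = 14.97 V
The requested potential is V_1 = 14.97 V.

Final answer: V_1 = 14.97 V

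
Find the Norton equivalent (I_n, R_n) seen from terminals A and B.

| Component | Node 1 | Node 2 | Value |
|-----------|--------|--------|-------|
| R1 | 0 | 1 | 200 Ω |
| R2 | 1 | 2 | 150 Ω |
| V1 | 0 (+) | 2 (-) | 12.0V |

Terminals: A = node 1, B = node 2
Find the Thévenin equivalent first; then I_n = V_th/R_th and R_n = R_th.
Step 1 — V_th is the open-circuit voltage V_A - V_B (nothing connected across the terminals).
Nodal analysis, taking node 2 as the 0 V reference.
Source V1 fixes V_0 = 12 V.
KCL at each unknown node (sum of currents leaving = 0; resistances in Ω):
  Node 1: (V_1 - 12)/200 + (V_1 - 0)/150 = 0
Collecting terms: 0.01167 × V_1 = 0.06  =>  V_1 = 5.143 V
V_th = V_1 - V_2 = 5.143 - 0 = 5.143 V
Step 2 — R_th: zero the source — replace V1 by a short circuit (node 2 merges into node 0) — and find the resistance seen between A (node 1) and B (node 0).
Reduce the network between node 1 (A) and node 0 (B) by series/parallel combination:
  Rp1 = R1 ‖ R2 (parallel, both between nodes 0 and 1) = 1/(1/200 + 1/150) = 85.71 Ω
R_th = 85.71 Ω
I_n = V_th/R_th = 5.143/85.71 = 0.06 A, and R_n = R_th = 85.71 Ω

Final answer: I_n = 0.06 A, R_n = 85.71 Ω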